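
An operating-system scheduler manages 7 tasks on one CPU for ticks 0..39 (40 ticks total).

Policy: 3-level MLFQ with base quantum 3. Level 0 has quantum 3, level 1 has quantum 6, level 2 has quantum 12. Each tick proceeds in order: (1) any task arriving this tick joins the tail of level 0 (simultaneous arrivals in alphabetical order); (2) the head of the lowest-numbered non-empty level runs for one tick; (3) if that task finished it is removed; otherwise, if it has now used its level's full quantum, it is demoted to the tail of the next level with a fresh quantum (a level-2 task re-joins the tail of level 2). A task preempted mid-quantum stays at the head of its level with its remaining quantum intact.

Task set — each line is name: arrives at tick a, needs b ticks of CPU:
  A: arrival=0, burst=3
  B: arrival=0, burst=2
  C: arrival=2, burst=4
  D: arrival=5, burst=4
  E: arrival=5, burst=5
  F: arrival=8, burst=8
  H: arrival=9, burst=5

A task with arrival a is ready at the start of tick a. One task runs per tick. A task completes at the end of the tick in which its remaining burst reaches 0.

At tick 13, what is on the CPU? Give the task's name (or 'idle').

t=0: L0/L1/L2 = AB/-/- → run A
t=1: L0/L1/L2 = AB/-/- → run A
t=2: L0/L1/L2 = ABC/-/- → run A
t=3: L0/L1/L2 = BC/-/- → run B
t=4: L0/L1/L2 = BC/-/- → run B
t=5: L0/L1/L2 = CDE/-/- → run C
t=6: L0/L1/L2 = CDE/-/- → run C
t=7: L0/L1/L2 = CDE/-/- → run C
t=8: L0/L1/L2 = DEF/C/- → run D
t=9: L0/L1/L2 = DEFH/C/- → run D
t=10: L0/L1/L2 = DEFH/C/- → run D
t=11: L0/L1/L2 = EFH/CD/- → run E
t=12: L0/L1/L2 = EFH/CD/- → run E
t=13: L0/L1/L2 = EFH/CD/- → run E
t=14: L0/L1/L2 = FH/CDE/- → run F
t=15: L0/L1/L2 = FH/CDE/- → run F
t=16: L0/L1/L2 = FH/CDE/- → run F
t=17: L0/L1/L2 = H/CDEF/- → run H
t=18: L0/L1/L2 = H/CDEF/- → run H
t=19: L0/L1/L2 = H/CDEF/- → run H
t=20: L0/L1/L2 = -/CDEFH/- → run C
t=21: L0/L1/L2 = -/DEFH/- → run D
t=22: L0/L1/L2 = -/EFH/- → run E
t=23: L0/L1/L2 = -/EFH/- → run E
t=24: L0/L1/L2 = -/FH/- → run F
t=25: L0/L1/L2 = -/FH/- → run F
t=26: L0/L1/L2 = -/FH/- → run F
t=27: L0/L1/L2 = -/FH/- → run F
t=28: L0/L1/L2 = -/FH/- → run F
t=29: L0/L1/L2 = -/H/- → run H
t=30: L0/L1/L2 = -/H/- → run H
t=31: (idle)
t=32: (idle)
t=33: (idle)
t=34: (idle)
t=35: (idle)
t=36: (idle)
t=37: (idle)
t=38: (idle)
t=39: (idle)

running at tick 13 = E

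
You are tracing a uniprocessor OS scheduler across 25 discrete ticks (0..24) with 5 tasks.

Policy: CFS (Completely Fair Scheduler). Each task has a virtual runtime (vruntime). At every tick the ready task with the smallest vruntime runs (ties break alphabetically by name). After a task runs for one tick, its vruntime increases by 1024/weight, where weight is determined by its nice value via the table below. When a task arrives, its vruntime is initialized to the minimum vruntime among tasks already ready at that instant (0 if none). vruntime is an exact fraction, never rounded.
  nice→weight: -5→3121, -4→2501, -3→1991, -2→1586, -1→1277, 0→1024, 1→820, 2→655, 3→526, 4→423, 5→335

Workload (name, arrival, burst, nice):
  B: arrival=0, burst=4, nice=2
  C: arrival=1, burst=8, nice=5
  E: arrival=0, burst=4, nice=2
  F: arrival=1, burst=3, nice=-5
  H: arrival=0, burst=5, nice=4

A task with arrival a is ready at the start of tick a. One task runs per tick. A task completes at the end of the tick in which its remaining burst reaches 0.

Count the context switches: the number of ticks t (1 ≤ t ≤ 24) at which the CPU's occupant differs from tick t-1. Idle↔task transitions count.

context switches = 20

t=0: vr[B=0 E=0 H=0] → run B
t=1: vr[B=1024/655 C=0 E=0 F=0 H=0] → run C
t=2: vr[B=1024/655 C=1024/335 E=0 F=0 H=0] → run E
t=3: vr[B=1024/655 C=1024/335 E=1024/655 F=0 H=0] → run F
t=4: vr[B=1024/655 C=1024/335 E=1024/655 F=1024/3121 H=0] → run H
t=5: vr[B=1024/655 C=1024/335 E=1024/655 F=1024/3121 H=1024/423] → run F
t=6: vr[B=1024/655 C=1024/335 E=1024/655 F=2048/3121 H=1024/423] → run F
t=7: vr[B=1024/655 C=1024/335 E=1024/655 H=1024/423] → run B
t=8: vr[B=2048/655 C=1024/335 E=1024/655 H=1024/423] → run E
t=9: vr[B=2048/655 C=1024/335 E=2048/655 H=1024/423] → run H
t=10: vr[B=2048/655 C=1024/335 E=2048/655 H=2048/423] → run C
t=11: vr[B=2048/655 C=2048/335 E=2048/655 H=2048/423] → run B
t=12: vr[B=3072/655 C=2048/335 E=2048/655 H=2048/423] → run E
t=13: vr[B=3072/655 C=2048/335 E=3072/655 H=2048/423] → run B
t=14: vr[C=2048/335 E=3072/655 H=2048/423] → run E
t=15: vr[C=2048/335 H=2048/423] → run H
t=16: vr[C=2048/335 H=1024/141] → run C
t=17: vr[C=3072/335 H=1024/141] → run H
t=18: vr[C=3072/335 H=4096/423] → run C
t=19: vr[C=4096/335 H=4096/423] → run H
t=20: vr[C=4096/335] → run C
t=21: vr[C=1024/67] → run C
t=22: vr[C=6144/335] → run C
t=23: vr[C=7168/335] → run C
t=24: (idle)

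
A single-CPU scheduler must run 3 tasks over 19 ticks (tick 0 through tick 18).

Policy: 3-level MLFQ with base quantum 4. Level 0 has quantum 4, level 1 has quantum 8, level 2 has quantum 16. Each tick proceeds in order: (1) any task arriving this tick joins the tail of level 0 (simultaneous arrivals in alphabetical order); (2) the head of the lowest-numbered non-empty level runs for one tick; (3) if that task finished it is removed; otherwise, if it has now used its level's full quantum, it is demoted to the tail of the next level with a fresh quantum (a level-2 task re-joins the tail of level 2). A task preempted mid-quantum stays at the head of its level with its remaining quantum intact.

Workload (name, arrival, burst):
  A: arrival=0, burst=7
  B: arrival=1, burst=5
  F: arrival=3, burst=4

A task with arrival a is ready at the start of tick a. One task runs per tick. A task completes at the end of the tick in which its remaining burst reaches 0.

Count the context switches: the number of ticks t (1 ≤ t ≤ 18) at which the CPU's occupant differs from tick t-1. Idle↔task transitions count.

context switches = 5

t=0: L0/L1/L2 = A/-/- → run A
t=1: L0/L1/L2 = AB/-/- → run A
t=2: L0/L1/L2 = AB/-/- → run A
t=3: L0/L1/L2 = ABF/-/- → run A
t=4: L0/L1/L2 = BF/A/- → run B
t=5: L0/L1/L2 = BF/A/- → run B
t=6: L0/L1/L2 = BF/A/- → run B
t=7: L0/L1/L2 = BF/A/- → run B
t=8: L0/L1/L2 = F/AB/- → run F
t=9: L0/L1/L2 = F/AB/- → run F
t=10: L0/L1/L2 = F/AB/- → run F
t=11: L0/L1/L2 = F/AB/- → run F
t=12: L0/L1/L2 = -/AB/- → run A
t=13: L0/L1/L2 = -/AB/- → run A
t=14: L0/L1/L2 = -/AB/- → run A
t=15: L0/L1/L2 = -/B/- → run B
t=16: (idle)
t=17: (idle)
t=18: (idle)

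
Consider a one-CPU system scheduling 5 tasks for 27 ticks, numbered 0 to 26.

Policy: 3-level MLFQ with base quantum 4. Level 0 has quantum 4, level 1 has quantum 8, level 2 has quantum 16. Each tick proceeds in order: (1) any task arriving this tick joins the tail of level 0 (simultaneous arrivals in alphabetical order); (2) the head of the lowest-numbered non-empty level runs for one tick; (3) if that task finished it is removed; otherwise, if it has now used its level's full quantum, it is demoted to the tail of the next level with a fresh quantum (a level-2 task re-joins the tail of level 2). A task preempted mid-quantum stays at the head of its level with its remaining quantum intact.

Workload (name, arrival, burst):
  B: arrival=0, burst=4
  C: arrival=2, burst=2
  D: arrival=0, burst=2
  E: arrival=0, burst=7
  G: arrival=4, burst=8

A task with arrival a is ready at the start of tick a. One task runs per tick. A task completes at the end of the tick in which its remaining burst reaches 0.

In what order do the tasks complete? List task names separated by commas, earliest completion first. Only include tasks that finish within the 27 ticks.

t=0: L0/L1/L2 = BDE/-/- → run B
t=1: L0/L1/L2 = BDE/-/- → run B
t=2: L0/L1/L2 = BDEC/-/- → run B
t=3: L0/L1/L2 = BDEC/-/- → run B
t=4: L0/L1/L2 = DECG/-/- → run D
t=5: L0/L1/L2 = DECG/-/- → run D
t=6: L0/L1/L2 = ECG/-/- → run E
t=7: L0/L1/L2 = ECG/-/- → run E
t=8: L0/L1/L2 = ECG/-/- → run E
t=9: L0/L1/L2 = ECG/-/- → run E
t=10: L0/L1/L2 = CG/E/- → run C
t=11: L0/L1/L2 = CG/E/- → run C
t=12: L0/L1/L2 = G/E/- → run G
t=13: L0/L1/L2 = G/E/- → run G
t=14: L0/L1/L2 = G/E/- → run G
t=15: L0/L1/L2 = G/E/- → run G
t=16: L0/L1/L2 = -/EG/- → run E
t=17: L0/L1/L2 = -/EG/- → run E
t=18: L0/L1/L2 = -/EG/- → run E
t=19: L0/L1/L2 = -/G/- → run G
t=20: L0/L1/L2 = -/G/- → run G
t=21: L0/L1/L2 = -/G/- → run G
t=22: L0/L1/L2 = -/G/- → run G
t=23: (idle)
t=24: (idle)
t=25: (idle)
t=26: (idle)

completion order = B, D, C, E, G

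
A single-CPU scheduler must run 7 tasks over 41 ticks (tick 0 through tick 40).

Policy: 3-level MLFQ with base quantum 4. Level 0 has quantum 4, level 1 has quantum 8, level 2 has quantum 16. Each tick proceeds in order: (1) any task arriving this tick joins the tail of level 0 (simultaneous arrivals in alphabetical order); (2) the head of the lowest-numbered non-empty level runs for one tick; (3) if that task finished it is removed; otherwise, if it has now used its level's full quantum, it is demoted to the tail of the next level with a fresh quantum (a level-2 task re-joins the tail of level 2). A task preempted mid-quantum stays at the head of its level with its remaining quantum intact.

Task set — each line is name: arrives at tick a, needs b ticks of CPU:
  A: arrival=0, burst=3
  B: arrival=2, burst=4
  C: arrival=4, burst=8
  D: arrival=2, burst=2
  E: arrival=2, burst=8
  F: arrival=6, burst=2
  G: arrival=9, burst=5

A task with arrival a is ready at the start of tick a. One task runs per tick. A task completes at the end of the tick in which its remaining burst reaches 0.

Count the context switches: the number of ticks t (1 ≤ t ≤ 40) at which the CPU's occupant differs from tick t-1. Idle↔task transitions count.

t=0: L0/L1/L2 = A/-/- → run A
t=1: L0/L1/L2 = A/-/- → run A
t=2: L0/L1/L2 = ABDE/-/- → run A
t=3: L0/L1/L2 = BDE/-/- → run B
t=4: L0/L1/L2 = BDEC/-/- → run B
t=5: L0/L1/L2 = BDEC/-/- → run B
t=6: L0/L1/L2 = BDECF/-/- → run B
t=7: L0/L1/L2 = DECF/-/- → run D
t=8: L0/L1/L2 = DECF/-/- → run D
t=9: L0/L1/L2 = ECFG/-/- → run E
t=10: L0/L1/L2 = ECFG/-/- → run E
t=11: L0/L1/L2 = ECFG/-/- → run E
t=12: L0/L1/L2 = ECFG/-/- → run E
t=13: L0/L1/L2 = CFG/E/- → run C
t=14: L0/L1/L2 = CFG/E/- → run C
t=15: L0/L1/L2 = CFG/E/- → run C
t=16: L0/L1/L2 = CFG/E/- → run C
t=17: L0/L1/L2 = FG/EC/- → run F
t=18: L0/L1/L2 = FG/EC/- → run F
t=19: L0/L1/L2 = G/EC/- → run G
t=20: L0/L1/L2 = G/EC/- → run G
t=21: L0/L1/L2 = G/EC/- → run G
t=22: L0/L1/L2 = G/EC/- → run G
t=23: L0/L1/L2 = -/ECG/- → run E
t=24: L0/L1/L2 = -/ECG/- → run E
t=25: L0/L1/L2 = -/ECG/- → run E
t=26: L0/L1/L2 = -/ECG/- → run E
t=27: L0/L1/L2 = -/CG/- → run C
t=28: L0/L1/L2 = -/CG/- → run C
t=29: L0/L1/L2 = -/CG/- → run C
t=30: L0/L1/L2 = -/CG/- → run C
t=31: L0/L1/L2 = -/G/- → run G
t=32: (idle)
t=33: (idle)
t=34: (idle)
t=35: (idle)
t=36: (idle)
t=37: (idle)
t=38: (idle)
t=39: (idle)
t=40: (idle)

context switches = 10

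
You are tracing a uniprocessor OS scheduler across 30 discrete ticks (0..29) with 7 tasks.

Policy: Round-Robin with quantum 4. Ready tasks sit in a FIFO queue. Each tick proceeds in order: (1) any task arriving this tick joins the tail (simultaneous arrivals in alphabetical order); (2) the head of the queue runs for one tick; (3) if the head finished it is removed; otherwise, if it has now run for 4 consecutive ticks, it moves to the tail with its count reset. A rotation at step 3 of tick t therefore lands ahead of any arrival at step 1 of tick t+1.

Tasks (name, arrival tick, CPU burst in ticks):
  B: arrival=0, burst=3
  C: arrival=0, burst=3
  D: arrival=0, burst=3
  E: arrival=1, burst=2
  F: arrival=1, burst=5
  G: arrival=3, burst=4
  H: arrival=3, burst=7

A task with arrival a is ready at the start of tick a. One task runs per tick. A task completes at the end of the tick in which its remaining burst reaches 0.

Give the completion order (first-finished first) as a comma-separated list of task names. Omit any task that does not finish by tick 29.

t=0: queue=[B,C,D] q_used=0 → run B
t=1: queue=[B,C,D,E,F] q_used=1 → run B
t=2: queue=[B,C,D,E,F] q_used=2 → run B
t=3: queue=[C,D,E,F,G,H] q_used=0 → run C
t=4: queue=[C,D,E,F,G,H] q_used=1 → run C
t=5: queue=[C,D,E,F,G,H] q_used=2 → run C
t=6: queue=[D,E,F,G,H] q_used=0 → run D
t=7: queue=[D,E,F,G,H] q_used=1 → run D
t=8: queue=[D,E,F,G,H] q_used=2 → run D
t=9: queue=[E,F,G,H] q_used=0 → run E
t=10: queue=[E,F,G,H] q_used=1 → run E
t=11: queue=[F,G,H] q_used=0 → run F
t=12: queue=[F,G,H] q_used=1 → run F
t=13: queue=[F,G,H] q_used=2 → run F
t=14: queue=[F,G,H] q_used=3 → run F
t=15: queue=[G,H,F] q_used=0 → run G
t=16: queue=[G,H,F] q_used=1 → run G
t=17: queue=[G,H,F] q_used=2 → run G
t=18: queue=[G,H,F] q_used=3 → run G
t=19: queue=[H,F] q_used=0 → run H
t=20: queue=[H,F] q_used=1 → run H
t=21: queue=[H,F] q_used=2 → run H
t=22: queue=[H,F] q_used=3 → run H
t=23: queue=[F,H] q_used=0 → run F
t=24: queue=[H] q_used=0 → run H
t=25: queue=[H] q_used=1 → run H
t=26: queue=[H] q_used=2 → run H
t=27: (idle)
t=28: (idle)
t=29: (idle)

completion order = B, C, D, E, G, F, H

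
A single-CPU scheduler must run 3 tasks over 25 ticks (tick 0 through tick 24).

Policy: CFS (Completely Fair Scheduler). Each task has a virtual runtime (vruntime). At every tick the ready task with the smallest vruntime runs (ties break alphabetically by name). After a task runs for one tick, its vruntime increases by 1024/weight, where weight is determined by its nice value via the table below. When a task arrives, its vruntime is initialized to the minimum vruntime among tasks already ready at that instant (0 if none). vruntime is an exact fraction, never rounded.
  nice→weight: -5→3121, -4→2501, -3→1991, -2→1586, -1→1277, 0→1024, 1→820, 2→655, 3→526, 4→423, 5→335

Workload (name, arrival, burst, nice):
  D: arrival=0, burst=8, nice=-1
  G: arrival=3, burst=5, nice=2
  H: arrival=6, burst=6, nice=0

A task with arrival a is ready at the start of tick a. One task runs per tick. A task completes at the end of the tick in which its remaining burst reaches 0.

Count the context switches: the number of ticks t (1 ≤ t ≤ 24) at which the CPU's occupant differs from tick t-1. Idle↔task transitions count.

context switches = 14

t=0: vr[D=0] → run D
t=1: vr[D=1024/1277] → run D
t=2: vr[D=2048/1277] → run D
t=3: vr[D=3072/1277 G=3072/1277] → run D
t=4: vr[D=4096/1277 G=3072/1277] → run G
t=5: vr[D=4096/1277 G=3319808/836435] → run D
t=6: vr[D=5120/1277 G=3319808/836435 H=3319808/836435] → run G
t=7: vr[D=5120/1277 G=4627456/836435 H=3319808/836435] → run H
t=8: vr[D=5120/1277 G=4627456/836435 H=4156243/836435] → run D
t=9: vr[D=6144/1277 G=4627456/836435 H=4156243/836435] → run D
t=10: vr[D=7168/1277 G=4627456/836435 H=4156243/836435] → run H
t=11: vr[D=7168/1277 G=4627456/836435 H=4992678/836435] → run G
t=12: vr[D=7168/1277 G=5935104/836435 H=4992678/836435] → run D
t=13: vr[G=5935104/836435 H=4992678/836435] → run H
t=14: vr[G=5935104/836435 H=5829113/836435] → run H
t=15: vr[G=5935104/836435 H=6665548/836435] → run G
t=16: vr[G=7242752/836435 H=6665548/836435] → run H
t=17: vr[G=7242752/836435 H=7501983/836435] → run G
t=18: vr[H=7501983/836435] → run H
t=19: (idle)
t=20: (idle)
t=21: (idle)
t=22: (idle)
t=23: (idle)
t=24: (idle)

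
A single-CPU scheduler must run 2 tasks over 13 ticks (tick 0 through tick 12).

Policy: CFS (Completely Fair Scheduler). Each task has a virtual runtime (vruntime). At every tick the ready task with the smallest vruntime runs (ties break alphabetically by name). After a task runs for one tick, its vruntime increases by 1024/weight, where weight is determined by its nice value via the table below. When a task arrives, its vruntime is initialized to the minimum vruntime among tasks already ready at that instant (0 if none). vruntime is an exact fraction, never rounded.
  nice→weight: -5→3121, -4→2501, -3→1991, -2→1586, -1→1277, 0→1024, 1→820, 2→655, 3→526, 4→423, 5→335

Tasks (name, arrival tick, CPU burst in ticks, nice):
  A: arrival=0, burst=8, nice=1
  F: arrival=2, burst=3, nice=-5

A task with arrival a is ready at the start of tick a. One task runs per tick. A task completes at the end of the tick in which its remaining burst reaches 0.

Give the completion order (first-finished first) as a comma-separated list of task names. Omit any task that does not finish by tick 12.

t=0: vr[A=0] → run A
t=1: vr[A=256/205] → run A
t=2: vr[A=512/205 F=512/205] → run A
t=3: vr[A=768/205 F=512/205] → run F
t=4: vr[A=768/205 F=1807872/639805] → run F
t=5: vr[A=768/205 F=2017792/639805] → run F
t=6: vr[A=768/205] → run A
t=7: vr[A=1024/205] → run A
t=8: vr[A=256/41] → run A
t=9: vr[A=1536/205] → run A
t=10: vr[A=1792/205] → run A
t=11: (idle)
t=12: (idle)

completion order = F, A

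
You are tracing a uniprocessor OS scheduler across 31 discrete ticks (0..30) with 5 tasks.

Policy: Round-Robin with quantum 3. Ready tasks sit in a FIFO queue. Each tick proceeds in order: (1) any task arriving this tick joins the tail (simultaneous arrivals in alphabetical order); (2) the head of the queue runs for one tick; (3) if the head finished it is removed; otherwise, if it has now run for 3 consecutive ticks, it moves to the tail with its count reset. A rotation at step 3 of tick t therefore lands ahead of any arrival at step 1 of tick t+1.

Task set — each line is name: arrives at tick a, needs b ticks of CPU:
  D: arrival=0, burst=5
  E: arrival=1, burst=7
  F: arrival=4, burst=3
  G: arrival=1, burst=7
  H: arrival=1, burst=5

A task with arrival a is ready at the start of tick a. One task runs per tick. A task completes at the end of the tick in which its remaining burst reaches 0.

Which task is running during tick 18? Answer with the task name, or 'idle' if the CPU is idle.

running at tick 18 = E

t=0: queue=[D] q_used=0 → run D
t=1: queue=[D,E,G,H] q_used=1 → run D
t=2: queue=[D,E,G,H] q_used=2 → run D
t=3: queue=[E,G,H,D] q_used=0 → run E
t=4: queue=[E,G,H,D,F] q_used=1 → run E
t=5: queue=[E,G,H,D,F] q_used=2 → run E
t=6: queue=[G,H,D,F,E] q_used=0 → run G
t=7: queue=[G,H,D,F,E] q_used=1 → run G
t=8: queue=[G,H,D,F,E] q_used=2 → run G
t=9: queue=[H,D,F,E,G] q_used=0 → run H
t=10: queue=[H,D,F,E,G] q_used=1 → run H
t=11: queue=[H,D,F,E,G] q_used=2 → run H
t=12: queue=[D,F,E,G,H] q_used=0 → run D
t=13: queue=[D,F,E,G,H] q_used=1 → run D
t=14: queue=[F,E,G,H] q_used=0 → run F
t=15: queue=[F,E,G,H] q_used=1 → run F
t=16: queue=[F,E,G,H] q_used=2 → run F
t=17: queue=[E,G,H] q_used=0 → run E
t=18: queue=[E,G,H] q_used=1 → run E
t=19: queue=[E,G,H] q_used=2 → run E
t=20: queue=[G,H,E] q_used=0 → run G
t=21: queue=[G,H,E] q_used=1 → run G
t=22: queue=[G,H,E] q_used=2 → run G
t=23: queue=[H,E,G] q_used=0 → run H
t=24: queue=[H,E,G] q_used=1 → run H
t=25: queue=[E,G] q_used=0 → run E
t=26: queue=[G] q_used=0 → run G
t=27: (idle)
t=28: (idle)
t=29: (idle)
t=30: (idle)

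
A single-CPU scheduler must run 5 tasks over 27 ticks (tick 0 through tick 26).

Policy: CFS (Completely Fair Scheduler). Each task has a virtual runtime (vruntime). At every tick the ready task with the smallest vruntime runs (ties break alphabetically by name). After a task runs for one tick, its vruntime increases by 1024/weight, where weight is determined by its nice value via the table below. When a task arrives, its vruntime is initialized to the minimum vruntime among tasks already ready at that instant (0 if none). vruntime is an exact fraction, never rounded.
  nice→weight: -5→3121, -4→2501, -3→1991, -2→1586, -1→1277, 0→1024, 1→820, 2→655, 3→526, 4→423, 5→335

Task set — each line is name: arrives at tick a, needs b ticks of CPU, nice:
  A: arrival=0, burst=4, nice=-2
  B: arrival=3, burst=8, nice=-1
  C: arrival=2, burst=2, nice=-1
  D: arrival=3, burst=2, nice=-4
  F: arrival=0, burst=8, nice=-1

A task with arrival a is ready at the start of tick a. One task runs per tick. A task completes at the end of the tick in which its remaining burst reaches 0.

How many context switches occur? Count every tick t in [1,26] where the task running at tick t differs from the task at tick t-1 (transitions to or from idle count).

context switches = 24

t=0: vr[A=0 F=0] → run A
t=1: vr[A=512/793 F=0] → run F
t=2: vr[A=512/793 C=512/793 F=1024/1277] → run A
t=3: vr[A=1024/793 B=512/793 C=512/793 D=512/793 F=1024/1277] → run B
t=4: vr[A=1024/793 B=1465856/1012661 C=512/793 D=512/793 F=1024/1277] → run C
t=5: vr[A=1024/793 B=1465856/1012661 C=1465856/1012661 D=512/793 F=1024/1277] → run D
t=6: vr[A=1024/793 B=1465856/1012661 C=1465856/1012661 D=34304/32513 F=1024/1277] → run F
t=7: vr[A=1024/793 B=1465856/1012661 C=1465856/1012661 D=34304/32513 F=2048/1277] → run D
t=8: vr[A=1024/793 B=1465856/1012661 C=1465856/1012661 F=2048/1277] → run A
t=9: vr[A=1536/793 B=1465856/1012661 C=1465856/1012661 F=2048/1277] → run B
t=10: vr[A=1536/793 B=2277888/1012661 C=1465856/1012661 F=2048/1277] → run C
t=11: vr[A=1536/793 B=2277888/1012661 F=2048/1277] → run F
t=12: vr[A=1536/793 B=2277888/1012661 F=3072/1277] → run A
t=13: vr[B=2277888/1012661 F=3072/1277] → run B
t=14: vr[B=3089920/1012661 F=3072/1277] → run F
t=15: vr[B=3089920/1012661 F=4096/1277] → run B
t=16: vr[B=3901952/1012661 F=4096/1277] → run F
t=17: vr[B=3901952/1012661 F=5120/1277] → run B
t=18: vr[B=4713984/1012661 F=5120/1277] → run F
t=19: vr[B=4713984/1012661 F=6144/1277] → run B
t=20: vr[B=5526016/1012661 F=6144/1277] → run F
t=21: vr[B=5526016/1012661 F=7168/1277] → run B
t=22: vr[B=6338048/1012661 F=7168/1277] → run F
t=23: vr[B=6338048/1012661] → run B
t=24: (idle)
t=25: (idle)
t=26: (idle)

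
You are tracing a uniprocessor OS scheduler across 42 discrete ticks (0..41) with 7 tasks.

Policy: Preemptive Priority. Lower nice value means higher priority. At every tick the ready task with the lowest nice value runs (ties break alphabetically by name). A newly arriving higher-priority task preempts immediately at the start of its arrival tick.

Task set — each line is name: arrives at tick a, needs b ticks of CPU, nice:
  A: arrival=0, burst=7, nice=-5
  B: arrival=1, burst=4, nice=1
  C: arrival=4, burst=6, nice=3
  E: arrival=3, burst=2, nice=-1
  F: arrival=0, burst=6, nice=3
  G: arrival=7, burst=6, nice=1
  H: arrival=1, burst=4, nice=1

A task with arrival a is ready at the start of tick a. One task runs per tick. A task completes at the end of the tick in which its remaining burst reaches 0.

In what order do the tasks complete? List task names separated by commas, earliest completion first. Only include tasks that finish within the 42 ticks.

t=0: ready={A,F} → run A
t=1: ready={A,B,F,H} → run A
t=2: ready={A,B,F,H} → run A
t=3: ready={A,B,E,F,H} → run A
t=4: ready={A,B,C,E,F,H} → run A
t=5: ready={A,B,C,E,F,H} → run A
t=6: ready={A,B,C,E,F,H} → run A
t=7: ready={B,C,E,F,G,H} → run E
t=8: ready={B,C,E,F,G,H} → run E
t=9: ready={B,C,F,G,H} → run B
t=10: ready={B,C,F,G,H} → run B
t=11: ready={B,C,F,G,H} → run B
t=12: ready={B,C,F,G,H} → run B
t=13: ready={C,F,G,H} → run G
t=14: ready={C,F,G,H} → run G
t=15: ready={C,F,G,H} → run G
t=16: ready={C,F,G,H} → run G
t=17: ready={C,F,G,H} → run G
t=18: ready={C,F,G,H} → run G
t=19: ready={C,F,H} → run H
t=20: ready={C,F,H} → run H
t=21: ready={C,F,H} → run H
t=22: ready={C,F,H} → run H
t=23: ready={C,F} → run C
t=24: ready={C,F} → run C
t=25: ready={C,F} → run C
t=26: ready={C,F} → run C
t=27: ready={C,F} → run C
t=28: ready={C,F} → run C
t=29: ready={F} → run F
t=30: ready={F} → run F
t=31: ready={F} → run F
t=32: ready={F} → run F
t=33: ready={F} → run F
t=34: ready={F} → run F
t=35: (idle)
t=36: (idle)
t=37: (idle)
t=38: (idle)
t=39: (idle)
t=40: (idle)
t=41: (idle)

completion order = A, E, B, G, H, C, F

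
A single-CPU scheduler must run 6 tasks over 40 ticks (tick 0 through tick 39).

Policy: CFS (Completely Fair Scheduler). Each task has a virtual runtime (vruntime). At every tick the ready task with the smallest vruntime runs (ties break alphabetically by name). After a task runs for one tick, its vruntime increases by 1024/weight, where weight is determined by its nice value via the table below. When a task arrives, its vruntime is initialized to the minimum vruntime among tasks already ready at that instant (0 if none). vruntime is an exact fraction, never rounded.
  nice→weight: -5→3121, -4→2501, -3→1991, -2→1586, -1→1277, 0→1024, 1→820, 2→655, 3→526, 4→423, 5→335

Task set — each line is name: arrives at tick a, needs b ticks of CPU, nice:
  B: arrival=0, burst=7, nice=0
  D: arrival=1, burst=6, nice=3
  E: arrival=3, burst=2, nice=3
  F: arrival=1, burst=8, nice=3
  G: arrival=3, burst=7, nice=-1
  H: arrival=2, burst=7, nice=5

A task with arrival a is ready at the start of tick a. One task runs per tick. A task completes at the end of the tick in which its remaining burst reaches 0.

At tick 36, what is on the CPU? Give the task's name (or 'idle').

running at tick 36 = H

t=0: vr[B=0] → run B
t=1: vr[B=1 D=1 F=1] → run B
t=2: vr[B=2 D=1 F=1 H=1] → run D
t=3: vr[B=2 D=775/263 E=1 F=1 G=1 H=1] → run E
t=4: vr[B=2 D=775/263 E=775/263 F=1 G=1 H=1] → run F
t=5: vr[B=2 D=775/263 E=775/263 F=775/263 G=1 H=1] → run G
t=6: vr[B=2 D=775/263 E=775/263 F=775/263 G=2301/1277 H=1] → run H
t=7: vr[B=2 D=775/263 E=775/263 F=775/263 G=2301/1277 H=1359/335] → run G
t=8: vr[B=2 D=775/263 E=775/263 F=775/263 G=3325/1277 H=1359/335] → run B
t=9: vr[B=3 D=775/263 E=775/263 F=775/263 G=3325/1277 H=1359/335] → run G
t=10: vr[B=3 D=775/263 E=775/263 F=775/263 G=4349/1277 H=1359/335] → run D
t=11: vr[B=3 D=1287/263 E=775/263 F=775/263 G=4349/1277 H=1359/335] → run E
t=12: vr[B=3 D=1287/263 F=775/263 G=4349/1277 H=1359/335] → run F
t=13: vr[B=3 D=1287/263 F=1287/263 G=4349/1277 H=1359/335] → run B
t=14: vr[B=4 D=1287/263 F=1287/263 G=4349/1277 H=1359/335] → run G
t=15: vr[B=4 D=1287/263 F=1287/263 G=5373/1277 H=1359/335] → run B
t=16: vr[B=5 D=1287/263 F=1287/263 G=5373/1277 H=1359/335] → run H
t=17: vr[B=5 D=1287/263 F=1287/263 G=5373/1277 H=2383/335] → run G
t=18: vr[B=5 D=1287/263 F=1287/263 G=6397/1277 H=2383/335] → run D
t=19: vr[B=5 D=1799/263 F=1287/263 G=6397/1277 H=2383/335] → run F
t=20: vr[B=5 D=1799/263 F=1799/263 G=6397/1277 H=2383/335] → run B
t=21: vr[B=6 D=1799/263 F=1799/263 G=6397/1277 H=2383/335] → run G
t=22: vr[B=6 D=1799/263 F=1799/263 G=7421/1277 H=2383/335] → run G
t=23: vr[B=6 D=1799/263 F=1799/263 H=2383/335] → run B
t=24: vr[D=1799/263 F=1799/263 H=2383/335] → run D
t=25: vr[D=2311/263 F=1799/263 H=2383/335] → run F
t=26: vr[D=2311/263 F=2311/263 H=2383/335] → run H
t=27: vr[D=2311/263 F=2311/263 H=3407/335] → run D
t=28: vr[D=2823/263 F=2311/263 H=3407/335] → run F
t=29: vr[D=2823/263 F=2823/263 H=3407/335] → run H
t=30: vr[D=2823/263 F=2823/263 H=4431/335] → run D
t=31: vr[F=2823/263 H=4431/335] → run F
t=32: vr[F=3335/263 H=4431/335] → run F
t=33: vr[F=3847/263 H=4431/335] → run H
t=34: vr[F=3847/263 H=1091/67] → run F
t=35: vr[H=1091/67] → run H
t=36: vr[H=6479/335] → run H
t=37: (idle)
t=38: (idle)
t=39: (idle)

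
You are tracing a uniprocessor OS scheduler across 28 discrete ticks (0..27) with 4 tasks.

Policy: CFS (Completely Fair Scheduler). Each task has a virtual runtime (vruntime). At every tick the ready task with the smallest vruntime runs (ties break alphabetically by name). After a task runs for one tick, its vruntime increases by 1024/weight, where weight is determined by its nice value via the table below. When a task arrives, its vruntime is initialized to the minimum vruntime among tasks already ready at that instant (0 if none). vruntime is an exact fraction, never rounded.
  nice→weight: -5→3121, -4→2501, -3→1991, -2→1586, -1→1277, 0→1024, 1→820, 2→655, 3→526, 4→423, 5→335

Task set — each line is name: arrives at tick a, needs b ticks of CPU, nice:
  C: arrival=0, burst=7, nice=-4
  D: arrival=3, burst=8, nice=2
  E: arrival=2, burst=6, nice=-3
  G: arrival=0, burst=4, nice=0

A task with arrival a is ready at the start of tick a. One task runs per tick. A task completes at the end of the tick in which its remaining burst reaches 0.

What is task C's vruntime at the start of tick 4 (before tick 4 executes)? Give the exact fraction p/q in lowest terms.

t=0: vr[C=0 G=0] → run C
t=1: vr[C=1024/2501 G=0] → run G
t=2: vr[C=1024/2501 E=1024/2501 G=1] → run C
t=3: vr[C=2048/2501 D=1024/2501 E=1024/2501 G=1] → run D
t=4: vr[C=2048/2501 D=3231744/1638155 E=1024/2501 G=1] → run E
t=5: vr[C=2048/2501 D=3231744/1638155 E=4599808/4979491 G=1] → run C
t=6: vr[C=3072/2501 D=3231744/1638155 E=4599808/4979491 G=1] → run E
t=7: vr[C=3072/2501 D=3231744/1638155 E=7160832/4979491 G=1] → run G
t=8: vr[C=3072/2501 D=3231744/1638155 E=7160832/4979491 G=2] → run C
t=9: vr[C=4096/2501 D=3231744/1638155 E=7160832/4979491 G=2] → run E
t=10: vr[C=4096/2501 D=3231744/1638155 E=9721856/4979491 G=2] → run C
t=11: vr[C=5120/2501 D=3231744/1638155 E=9721856/4979491 G=2] → run E
t=12: vr[C=5120/2501 D=3231744/1638155 E=12282880/4979491 G=2] → run D
t=13: vr[C=5120/2501 D=5792768/1638155 E=12282880/4979491 G=2] → run G
t=14: vr[C=5120/2501 D=5792768/1638155 E=12282880/4979491 G=3] → run C
t=15: vr[C=6144/2501 D=5792768/1638155 E=12282880/4979491 G=3] → run C
t=16: vr[D=5792768/1638155 E=12282880/4979491 G=3] → run E
t=17: vr[D=5792768/1638155 E=14843904/4979491 G=3] → run E
t=18: vr[D=5792768/1638155 G=3] → run G
t=19: vr[D=5792768/1638155] → run D
t=20: vr[D=8353792/1638155] → run D
t=21: vr[D=10914816/1638155] → run D
t=22: vr[D=2695168/327631] → run D
t=23: vr[D=16036864/1638155] → run D
t=24: vr[D=18597888/1638155] → run D
t=25: (idle)
t=26: (idle)
t=27: (idle)

vruntime(C, start of tick 4) = 2048/2501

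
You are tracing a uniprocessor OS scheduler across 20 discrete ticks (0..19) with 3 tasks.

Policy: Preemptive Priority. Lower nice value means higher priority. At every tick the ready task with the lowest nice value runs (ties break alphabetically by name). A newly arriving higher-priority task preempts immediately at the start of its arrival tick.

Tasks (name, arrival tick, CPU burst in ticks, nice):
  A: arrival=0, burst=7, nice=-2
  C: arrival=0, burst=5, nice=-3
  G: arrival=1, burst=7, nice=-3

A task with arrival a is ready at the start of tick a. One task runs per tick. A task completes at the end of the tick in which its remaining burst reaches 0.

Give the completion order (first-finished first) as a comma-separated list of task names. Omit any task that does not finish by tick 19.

completion order = C, G, A

t=0: ready={A,C} → run C
t=1: ready={A,C,G} → run C
t=2: ready={A,C,G} → run C
t=3: ready={A,C,G} → run C
t=4: ready={A,C,G} → run C
t=5: ready={A,G} → run G
t=6: ready={A,G} → run G
t=7: ready={A,G} → run G
t=8: ready={A,G} → run G
t=9: ready={A,G} → run G
t=10: ready={A,G} → run G
t=11: ready={A,G} → run G
t=12: ready={A} → run A
t=13: ready={A} → run A
t=14: ready={A} → run A
t=15: ready={A} → run A
t=16: ready={A} → run A
t=17: ready={A} → run A
t=18: ready={A} → run A
t=19: (idle)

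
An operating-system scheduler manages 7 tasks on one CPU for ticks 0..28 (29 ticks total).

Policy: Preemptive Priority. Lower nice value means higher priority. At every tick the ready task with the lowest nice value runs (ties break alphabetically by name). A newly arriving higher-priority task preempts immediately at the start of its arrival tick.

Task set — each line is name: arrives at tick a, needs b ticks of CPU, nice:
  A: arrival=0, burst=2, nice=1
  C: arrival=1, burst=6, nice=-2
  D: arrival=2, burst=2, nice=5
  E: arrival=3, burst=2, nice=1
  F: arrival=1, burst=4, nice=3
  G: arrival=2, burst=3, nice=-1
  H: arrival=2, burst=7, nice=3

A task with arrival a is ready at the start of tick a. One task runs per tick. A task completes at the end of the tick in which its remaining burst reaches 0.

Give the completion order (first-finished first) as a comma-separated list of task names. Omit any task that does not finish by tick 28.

t=0: ready={A} → run A
t=1: ready={A,C,F} → run C
t=2: ready={A,C,D,F,G,H} → run C
t=3: ready={A,C,D,E,F,G,H} → run C
t=4: ready={A,C,D,E,F,G,H} → run C
t=5: ready={A,C,D,E,F,G,H} → run C
t=6: ready={A,C,D,E,F,G,H} → run C
t=7: ready={A,D,E,F,G,H} → run G
t=8: ready={A,D,E,F,G,H} → run G
t=9: ready={A,D,E,F,G,H} → run G
t=10: ready={A,D,E,F,H} → run A
t=11: ready={D,E,F,H} → run E
t=12: ready={D,E,F,H} → run E
t=13: ready={D,F,H} → run F
t=14: ready={D,F,H} → run F
t=15: ready={D,F,H} → run F
t=16: ready={D,F,H} → run F
t=17: ready={D,H} → run H
t=18: ready={D,H} → run H
t=19: ready={D,H} → run H
t=20: ready={D,H} → run H
t=21: ready={D,H} → run H
t=22: ready={D,H} → run H
t=23: ready={D,H} → run H
t=24: ready={D} → run D
t=25: ready={D} → run D
t=26: (idle)
t=27: (idle)
t=28: (idle)

completion order = C, G, A, E, F, H, D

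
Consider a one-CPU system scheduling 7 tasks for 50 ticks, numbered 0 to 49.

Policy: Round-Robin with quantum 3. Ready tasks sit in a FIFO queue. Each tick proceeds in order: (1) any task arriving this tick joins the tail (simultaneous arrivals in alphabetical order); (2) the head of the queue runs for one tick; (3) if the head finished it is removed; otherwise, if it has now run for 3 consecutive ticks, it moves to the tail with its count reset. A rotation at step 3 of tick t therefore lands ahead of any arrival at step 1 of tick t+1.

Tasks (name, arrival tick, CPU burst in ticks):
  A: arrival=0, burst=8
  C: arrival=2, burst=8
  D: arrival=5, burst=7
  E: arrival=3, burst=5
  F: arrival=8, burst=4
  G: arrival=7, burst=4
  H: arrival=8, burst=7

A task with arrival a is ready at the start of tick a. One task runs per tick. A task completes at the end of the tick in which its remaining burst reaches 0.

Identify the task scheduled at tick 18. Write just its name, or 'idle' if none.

running at tick 18 = G

t=0: queue=[A] q_used=0 → run A
t=1: queue=[A] q_used=1 → run A
t=2: queue=[A,C] q_used=2 → run A
t=3: queue=[C,A,E] q_used=0 → run C
t=4: queue=[C,A,E] q_used=1 → run C
t=5: queue=[C,A,E,D] q_used=2 → run C
t=6: queue=[A,E,D,C] q_used=0 → run A
t=7: queue=[A,E,D,C,G] q_used=1 → run A
t=8: queue=[A,E,D,C,G,F,H] q_used=2 → run A
t=9: queue=[E,D,C,G,F,H,A] q_used=0 → run E
t=10: queue=[E,D,C,G,F,H,A] q_used=1 → run E
t=11: queue=[E,D,C,G,F,H,A] q_used=2 → run E
t=12: queue=[D,C,G,F,H,A,E] q_used=0 → run D
t=13: queue=[D,C,G,F,H,A,E] q_used=1 → run D
t=14: queue=[D,C,G,F,H,A,E] q_used=2 → run D
t=15: queue=[C,G,F,H,A,E,D] q_used=0 → run C
t=16: queue=[C,G,F,H,A,E,D] q_used=1 → run C
t=17: queue=[C,G,F,H,A,E,D] q_used=2 → run C
t=18: queue=[G,F,H,A,E,D,C] q_used=0 → run G
t=19: queue=[G,F,H,A,E,D,C] q_used=1 → run G
t=20: queue=[G,F,H,A,E,D,C] q_used=2 → run G
t=21: queue=[F,H,A,E,D,C,G] q_used=0 → run F
t=22: queue=[F,H,A,E,D,C,G] q_used=1 → run F
t=23: queue=[F,H,A,E,D,C,G] q_used=2 → run F
t=24: queue=[H,A,E,D,C,G,F] q_used=0 → run H
t=25: queue=[H,A,E,D,C,G,F] q_used=1 → run H
t=26: queue=[H,A,E,D,C,G,F] q_used=2 → run H
t=27: queue=[A,E,D,C,G,F,H] q_used=0 → run A
t=28: queue=[A,E,D,C,G,F,H] q_used=1 → run A
t=29: queue=[E,D,C,G,F,H] q_used=0 → run E
t=30: queue=[E,D,C,G,F,H] q_used=1 → run E
t=31: queue=[D,C,G,F,H] q_used=0 → run D
t=32: queue=[D,C,G,F,H] q_used=1 → run D
t=33: queue=[D,C,G,F,H] q_used=2 → run D
t=34: queue=[C,G,F,H,D] q_used=0 → run C
t=35: queue=[C,G,F,H,D] q_used=1 → run C
t=36: queue=[G,F,H,D] q_used=0 → run G
t=37: queue=[F,H,D] q_used=0 → run F
t=38: queue=[H,D] q_used=0 → run H
t=39: queue=[H,D] q_used=1 → run H
t=40: queue=[H,D] q_used=2 → run H
t=41: queue=[D,H] q_used=0 → run D
t=42: queue=[H] q_used=0 → run H
t=43: (idle)
t=44: (idle)
t=45: (idle)
t=46: (idle)
t=47: (idle)
t=48: (idle)
t=49: (idle)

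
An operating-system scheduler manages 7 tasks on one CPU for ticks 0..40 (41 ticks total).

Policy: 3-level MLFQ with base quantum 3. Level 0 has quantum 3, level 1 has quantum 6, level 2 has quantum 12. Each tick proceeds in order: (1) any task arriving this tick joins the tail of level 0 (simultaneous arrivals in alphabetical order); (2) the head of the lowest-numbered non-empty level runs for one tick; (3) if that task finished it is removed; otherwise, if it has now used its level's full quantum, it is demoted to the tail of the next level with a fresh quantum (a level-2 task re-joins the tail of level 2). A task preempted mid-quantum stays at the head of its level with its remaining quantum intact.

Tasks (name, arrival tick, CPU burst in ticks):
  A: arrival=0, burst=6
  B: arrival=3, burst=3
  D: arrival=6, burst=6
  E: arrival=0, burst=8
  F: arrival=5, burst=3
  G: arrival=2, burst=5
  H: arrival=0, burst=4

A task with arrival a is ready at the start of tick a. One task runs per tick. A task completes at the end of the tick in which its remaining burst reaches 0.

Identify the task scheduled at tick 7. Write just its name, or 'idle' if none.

running at tick 7 = H

t=0: L0/L1/L2 = AEH/-/- → run A
t=1: L0/L1/L2 = AEH/-/- → run A
t=2: L0/L1/L2 = AEHG/-/- → run A
t=3: L0/L1/L2 = EHGB/A/- → run E
t=4: L0/L1/L2 = EHGB/A/- → run E
t=5: L0/L1/L2 = EHGBF/A/- → run E
t=6: L0/L1/L2 = HGBFD/AE/- → run H
t=7: L0/L1/L2 = HGBFD/AE/- → run H
t=8: L0/L1/L2 = HGBFD/AE/- → run H
t=9: L0/L1/L2 = GBFD/AEH/- → run G
t=10: L0/L1/L2 = GBFD/AEH/- → run G
t=11: L0/L1/L2 = GBFD/AEH/- → run G
t=12: L0/L1/L2 = BFD/AEHG/- → run B
t=13: L0/L1/L2 = BFD/AEHG/- → run B
t=14: L0/L1/L2 = BFD/AEHG/- → run B
t=15: L0/L1/L2 = FD/AEHG/- → run F
t=16: L0/L1/L2 = FD/AEHG/- → run F
t=17: L0/L1/L2 = FD/AEHG/- → run F
t=18: L0/L1/L2 = D/AEHG/- → run D
t=19: L0/L1/L2 = D/AEHG/- → run D
t=20: L0/L1/L2 = D/AEHG/- → run D
t=21: L0/L1/L2 = -/AEHGD/- → run A
t=22: L0/L1/L2 = -/AEHGD/- → run A
t=23: L0/L1/L2 = -/AEHGD/- → run A
t=24: L0/L1/L2 = -/EHGD/- → run E
t=25: L0/L1/L2 = -/EHGD/- → run E
t=26: L0/L1/L2 = -/EHGD/- → run E
t=27: L0/L1/L2 = -/EHGD/- → run E
t=28: L0/L1/L2 = -/EHGD/- → run E
t=29: L0/L1/L2 = -/HGD/- → run H
t=30: L0/L1/L2 = -/GD/- → run G
t=31: L0/L1/L2 = -/GD/- → run G
t=32: L0/L1/L2 = -/D/- → run D
t=33: L0/L1/L2 = -/D/- → run D
t=34: L0/L1/L2 = -/D/- → run D
t=35: (idle)
t=36: (idle)
t=37: (idle)
t=38: (idle)
t=39: (idle)
t=40: (idle)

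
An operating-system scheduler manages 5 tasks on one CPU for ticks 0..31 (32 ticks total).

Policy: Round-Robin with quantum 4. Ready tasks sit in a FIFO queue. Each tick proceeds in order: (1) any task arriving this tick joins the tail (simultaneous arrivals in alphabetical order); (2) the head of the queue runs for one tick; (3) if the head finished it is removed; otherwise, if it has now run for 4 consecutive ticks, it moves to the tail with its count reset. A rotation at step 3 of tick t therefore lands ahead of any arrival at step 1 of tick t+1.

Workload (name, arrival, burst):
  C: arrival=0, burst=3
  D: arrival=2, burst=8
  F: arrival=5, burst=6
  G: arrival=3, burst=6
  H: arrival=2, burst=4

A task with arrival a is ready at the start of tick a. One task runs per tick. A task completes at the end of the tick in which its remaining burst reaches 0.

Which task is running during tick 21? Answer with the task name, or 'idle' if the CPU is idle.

running at tick 21 = D

t=0: queue=[C] q_used=0 → run C
t=1: queue=[C] q_used=1 → run C
t=2: queue=[C,D,H] q_used=2 → run C
t=3: queue=[D,H,G] q_used=0 → run D
t=4: queue=[D,H,G] q_used=1 → run D
t=5: queue=[D,H,G,F] q_used=2 → run D
t=6: queue=[D,H,G,F] q_used=3 → run D
t=7: queue=[H,G,F,D] q_used=0 → run H
t=8: queue=[H,G,F,D] q_used=1 → run H
t=9: queue=[H,G,F,D] q_used=2 → run H
t=10: queue=[H,G,F,D] q_used=3 → run H
t=11: queue=[G,F,D] q_used=0 → run G
t=12: queue=[G,F,D] q_used=1 → run G
t=13: queue=[G,F,D] q_used=2 → run G
t=14: queue=[G,F,D] q_used=3 → run G
t=15: queue=[F,D,G] q_used=0 → run F
t=16: queue=[F,D,G] q_used=1 → run F
t=17: queue=[F,D,G] q_used=2 → run F
t=18: queue=[F,D,G] q_used=3 → run F
t=19: queue=[D,G,F] q_used=0 → run D
t=20: queue=[D,G,F] q_used=1 → run D
t=21: queue=[D,G,F] q_used=2 → run D
t=22: queue=[D,G,F] q_used=3 → run D
t=23: queue=[G,F] q_used=0 → run G
t=24: queue=[G,F] q_used=1 → run G
t=25: queue=[F] q_used=0 → run F
t=26: queue=[F] q_used=1 → run F
t=27: (idle)
t=28: (idle)
t=29: (idle)
t=30: (idle)
t=31: (idle)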